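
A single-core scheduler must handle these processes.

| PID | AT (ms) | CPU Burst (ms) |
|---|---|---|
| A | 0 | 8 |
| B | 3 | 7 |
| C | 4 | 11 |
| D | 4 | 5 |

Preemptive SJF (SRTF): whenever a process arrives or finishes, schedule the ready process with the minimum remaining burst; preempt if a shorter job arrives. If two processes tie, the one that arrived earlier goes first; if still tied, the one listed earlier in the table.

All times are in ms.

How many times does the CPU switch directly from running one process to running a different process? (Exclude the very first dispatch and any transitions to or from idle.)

3

Schedule: | A 0-8 | D 8-13 | B 13-20 | C 20-31 |
Completion: A=8  B=20  C=31  D=13
Turnaround (C−A): A=8  B=17  C=27  D=9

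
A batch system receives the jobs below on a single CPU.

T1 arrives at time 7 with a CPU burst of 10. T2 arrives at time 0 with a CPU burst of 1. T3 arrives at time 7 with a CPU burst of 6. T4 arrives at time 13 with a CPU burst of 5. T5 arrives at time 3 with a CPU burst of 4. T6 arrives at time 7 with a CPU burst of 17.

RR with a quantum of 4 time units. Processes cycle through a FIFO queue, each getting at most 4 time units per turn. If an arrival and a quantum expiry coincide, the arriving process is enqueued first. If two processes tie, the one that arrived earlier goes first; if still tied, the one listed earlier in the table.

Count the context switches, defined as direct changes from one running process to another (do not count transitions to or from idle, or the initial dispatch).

10

Gantt: | T2 0-1 | idle 1-3 | T5 3-7 | T1 7-11 | T3 11-15 | T6 15-19 | T1 19-23 | T4 23-27 | T3 27-29 | T6 29-33 | T1 33-35 | T4 35-36 | T6 36-45 |
Completion: T1=35  T2=1  T3=29  T4=36  T5=7  T6=45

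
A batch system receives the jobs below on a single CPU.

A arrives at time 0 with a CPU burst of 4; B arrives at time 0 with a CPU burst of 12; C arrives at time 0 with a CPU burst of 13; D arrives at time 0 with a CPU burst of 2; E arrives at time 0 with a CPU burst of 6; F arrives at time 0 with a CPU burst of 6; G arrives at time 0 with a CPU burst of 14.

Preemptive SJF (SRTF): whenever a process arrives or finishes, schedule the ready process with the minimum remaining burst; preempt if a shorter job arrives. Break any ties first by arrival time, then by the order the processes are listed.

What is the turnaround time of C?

43

Schedule: | D 0-2 | A 2-6 | E 6-12 | F 12-18 | B 18-30 | C 30-43 | G 43-57 |
Completion: A=6  B=30  C=43  D=2  E=12  F=18  G=57
Turnaround(C) = completion − arrival = 43 − 0 = 43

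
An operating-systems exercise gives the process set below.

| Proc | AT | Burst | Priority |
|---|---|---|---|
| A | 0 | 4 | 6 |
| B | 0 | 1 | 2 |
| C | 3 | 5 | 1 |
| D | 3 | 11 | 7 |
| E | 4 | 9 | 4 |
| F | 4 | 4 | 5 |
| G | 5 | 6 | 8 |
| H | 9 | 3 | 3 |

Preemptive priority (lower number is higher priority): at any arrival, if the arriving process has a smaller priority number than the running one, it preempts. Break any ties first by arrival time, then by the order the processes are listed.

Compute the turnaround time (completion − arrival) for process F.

Timeline: | B 0-1 | A 1-3 | C 3-8 | E 8-9 | H 9-12 | E 12-20 | F 20-24 | A 24-26 | D 26-37 | G 37-43 |
Completion: A=26  B=1  C=8  D=37  E=20  F=24  G=43  H=12
Turnaround(F) = completion − arrival = 24 − 4 = 20

20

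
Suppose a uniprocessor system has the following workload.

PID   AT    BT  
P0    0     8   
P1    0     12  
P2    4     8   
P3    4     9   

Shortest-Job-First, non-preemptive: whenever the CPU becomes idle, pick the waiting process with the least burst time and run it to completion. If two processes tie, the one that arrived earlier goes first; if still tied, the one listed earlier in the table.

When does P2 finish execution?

16

Timeline: | P0 0-8 | P2 8-16 | P3 16-25 | P1 25-37 |
Completion: P0=8  P1=37  P2=16  P3=25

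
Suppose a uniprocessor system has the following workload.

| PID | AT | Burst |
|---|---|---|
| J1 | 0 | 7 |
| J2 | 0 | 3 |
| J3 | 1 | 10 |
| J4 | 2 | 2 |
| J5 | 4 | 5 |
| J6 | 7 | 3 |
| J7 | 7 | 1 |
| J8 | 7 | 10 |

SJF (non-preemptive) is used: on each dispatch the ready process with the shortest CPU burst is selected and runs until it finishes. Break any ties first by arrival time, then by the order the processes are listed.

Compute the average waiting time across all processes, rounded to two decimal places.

Gantt: | J2 0-3 | J4 3-5 | J5 5-10 | J7 10-11 | J6 11-14 | J1 14-21 | J3 21-31 | J8 31-41 |
Completion: J1=21  J2=3  J3=31  J4=5  J5=10  J6=14  J7=11  J8=41
Waiting times: J1=14, J2=0, J3=20, J4=1, J5=1, J6=4, J7=3, J8=24
Average waiting = (14+0+20+1+1+4+3+24) / 8 = 67/8 = 8.38

8.38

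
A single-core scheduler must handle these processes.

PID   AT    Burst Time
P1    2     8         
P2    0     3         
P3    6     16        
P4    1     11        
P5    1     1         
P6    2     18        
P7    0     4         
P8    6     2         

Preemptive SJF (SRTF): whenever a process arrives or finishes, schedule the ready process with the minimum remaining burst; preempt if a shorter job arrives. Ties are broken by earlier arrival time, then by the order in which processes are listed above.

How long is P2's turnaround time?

Timeline: | P2 0-1 | P5 1-2 | P2 2-4 | P7 4-8 | P8 8-10 | P1 10-18 | P4 18-29 | P3 29-45 | P6 45-63 |
Completion: P1=18  P2=4  P3=45  P4=29  P5=2  P6=63  P7=8  P8=10
Turnaround(P2) = completion − arrival = 4 − 0 = 4

4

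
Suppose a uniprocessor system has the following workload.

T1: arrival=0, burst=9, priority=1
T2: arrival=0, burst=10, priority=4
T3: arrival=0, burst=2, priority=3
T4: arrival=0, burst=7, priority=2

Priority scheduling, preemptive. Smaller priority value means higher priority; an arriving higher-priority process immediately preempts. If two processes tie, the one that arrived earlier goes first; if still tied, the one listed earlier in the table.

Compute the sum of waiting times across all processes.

Timeline: | T1 0-9 | T4 9-16 | T3 16-18 | T2 18-28 |
Completion: T1=9  T2=28  T3=18  T4=16
Turnaround (C−A): T1=9  T2=28  T3=18  T4=16
Waiting = turnaround − burst: T1=0, T2=18, T3=16, T4=9
Total waiting = 0 + 18 + 16 + 9 = 43

43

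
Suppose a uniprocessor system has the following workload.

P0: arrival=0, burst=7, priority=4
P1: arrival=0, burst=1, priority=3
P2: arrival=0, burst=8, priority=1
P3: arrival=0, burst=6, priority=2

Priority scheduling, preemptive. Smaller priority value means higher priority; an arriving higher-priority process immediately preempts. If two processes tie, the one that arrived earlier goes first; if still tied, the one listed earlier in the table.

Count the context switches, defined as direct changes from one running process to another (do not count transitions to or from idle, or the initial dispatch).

3

Gantt: | P2 0-8 | P3 8-14 | P1 14-15 | P0 15-22 |
Completion: P0=22  P1=15  P2=8  P3=14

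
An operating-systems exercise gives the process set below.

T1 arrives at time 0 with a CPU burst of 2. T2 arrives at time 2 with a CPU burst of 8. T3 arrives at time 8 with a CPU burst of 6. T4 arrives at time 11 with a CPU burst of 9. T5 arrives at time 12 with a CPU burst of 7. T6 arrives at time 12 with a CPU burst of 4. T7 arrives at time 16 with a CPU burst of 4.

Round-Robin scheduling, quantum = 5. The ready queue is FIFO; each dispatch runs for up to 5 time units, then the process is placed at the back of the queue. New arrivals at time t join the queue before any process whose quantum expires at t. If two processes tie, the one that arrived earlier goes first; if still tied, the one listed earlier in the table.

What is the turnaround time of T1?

2

Schedule: | T1 0-2 | T2 2-10 | T3 10-15 | T4 15-20 | T5 20-25 | T6 25-29 | T3 29-30 | T7 30-34 | T4 34-38 | T5 38-40 |
Completion: T1=2  T2=10  T3=30  T4=38  T5=40  T6=29  T7=34
Turnaround(T1) = completion − arrival = 2 − 0 = 2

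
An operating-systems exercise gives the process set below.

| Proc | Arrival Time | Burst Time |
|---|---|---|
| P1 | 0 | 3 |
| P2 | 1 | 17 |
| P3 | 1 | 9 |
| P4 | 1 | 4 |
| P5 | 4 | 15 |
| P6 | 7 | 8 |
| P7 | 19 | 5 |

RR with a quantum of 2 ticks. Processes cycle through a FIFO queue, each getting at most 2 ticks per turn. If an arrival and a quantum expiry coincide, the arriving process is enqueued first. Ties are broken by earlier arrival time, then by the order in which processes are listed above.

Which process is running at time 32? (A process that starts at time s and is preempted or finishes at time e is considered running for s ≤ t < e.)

Schedule: | P1 0-2 | P2 2-4 | P3 4-6 | P4 6-8 | P1 8-9 | P5 9-11 | P2 11-13 | P3 13-15 | P6 15-17 | P4 17-19 | P5 19-21 | P2 21-23 | P3 23-25 | P6 25-27 | P7 27-29 | P5 29-31 | P2 31-33 | P3 33-35 | P6 35-37 | P7 37-39 | P5 39-41 | P2 41-43 | P3 43-44 | P6 44-46 | P7 46-47 | P5 47-49 | P2 49-51 | P5 51-53 | P2 53-55 | P5 55-57 | P2 57-59 | P5 59-60 | P2 60-61 |
Completion: P1=9  P2=61  P3=44  P4=19  P5=60  P6=46  P7=47
Turnaround (C−A): P1=9  P2=60  P3=43  P4=18  P5=56  P6=39  P7=28

P2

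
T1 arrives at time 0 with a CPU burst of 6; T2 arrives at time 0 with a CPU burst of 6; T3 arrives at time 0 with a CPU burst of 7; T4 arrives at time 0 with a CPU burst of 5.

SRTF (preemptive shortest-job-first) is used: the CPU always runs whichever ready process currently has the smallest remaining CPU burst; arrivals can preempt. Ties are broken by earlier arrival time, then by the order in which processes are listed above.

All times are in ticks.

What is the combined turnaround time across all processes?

57

Timeline: | T4 0-5 | T1 5-11 | T2 11-17 | T3 17-24 |
Completion: T1=11  T2=17  T3=24  T4=5
Turnaround = completion − arrival: T1=11, T2=17, T3=24, T4=5
Total turnaround = 11 + 17 + 24 + 5 = 57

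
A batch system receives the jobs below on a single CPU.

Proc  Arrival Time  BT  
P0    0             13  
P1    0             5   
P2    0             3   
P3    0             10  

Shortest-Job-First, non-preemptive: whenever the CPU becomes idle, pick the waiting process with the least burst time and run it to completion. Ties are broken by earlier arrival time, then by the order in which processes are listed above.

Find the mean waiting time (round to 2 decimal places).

7.25

Schedule: | P2 0-3 | P1 3-8 | P3 8-18 | P0 18-31 |
Completion: P0=31  P1=8  P2=3  P3=18
Waiting times: P0=18, P1=3, P2=0, P3=8
Average waiting = (18+3+0+8) / 4 = 29/4 = 7.25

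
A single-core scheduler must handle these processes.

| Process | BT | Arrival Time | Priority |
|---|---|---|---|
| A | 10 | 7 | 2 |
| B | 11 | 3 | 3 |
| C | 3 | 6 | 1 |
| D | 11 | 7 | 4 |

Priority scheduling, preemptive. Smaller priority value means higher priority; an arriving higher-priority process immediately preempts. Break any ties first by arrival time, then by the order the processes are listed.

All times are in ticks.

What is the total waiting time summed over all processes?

Gantt: | idle 0-3 | B 3-6 | C 6-9 | A 9-19 | B 19-27 | D 27-38 |
Completion: A=19  B=27  C=9  D=38
Turnaround (C−A): A=12  B=24  C=3  D=31
Waiting = turnaround − burst: A=2, B=13, C=0, D=20
Total waiting = 2 + 13 + 0 + 20 = 35

35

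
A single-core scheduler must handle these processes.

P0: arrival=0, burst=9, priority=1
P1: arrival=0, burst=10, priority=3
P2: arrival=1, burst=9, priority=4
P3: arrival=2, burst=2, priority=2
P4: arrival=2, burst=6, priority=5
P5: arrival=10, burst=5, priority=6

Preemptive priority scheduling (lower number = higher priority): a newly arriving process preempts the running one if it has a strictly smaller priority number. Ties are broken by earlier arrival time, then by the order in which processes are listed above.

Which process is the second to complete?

P3

Schedule: | P0 0-9 | P3 9-11 | P1 11-21 | P2 21-30 | P4 30-36 | P5 36-41 |
Completion: P0=9  P1=21  P2=30  P3=11  P4=36  P5=41
Turnaround (C−A): P0=9  P1=21  P2=29  P3=9  P4=34  P5=31
Finish order: P0 → P3 → P1 → P2 → P4 → P5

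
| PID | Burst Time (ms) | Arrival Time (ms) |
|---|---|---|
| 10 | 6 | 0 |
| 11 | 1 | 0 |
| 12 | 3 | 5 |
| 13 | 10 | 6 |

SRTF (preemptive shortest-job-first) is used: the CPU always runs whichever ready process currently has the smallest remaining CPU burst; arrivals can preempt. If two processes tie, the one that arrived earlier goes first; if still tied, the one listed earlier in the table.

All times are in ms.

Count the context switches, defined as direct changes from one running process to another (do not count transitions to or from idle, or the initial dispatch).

3

Timeline: | 11 0-1 | 10 1-7 | 12 7-10 | 13 10-20 |
Completion: 10=7  11=1  12=10  13=20
Turnaround (C−A): 10=7  11=1  12=5  13=14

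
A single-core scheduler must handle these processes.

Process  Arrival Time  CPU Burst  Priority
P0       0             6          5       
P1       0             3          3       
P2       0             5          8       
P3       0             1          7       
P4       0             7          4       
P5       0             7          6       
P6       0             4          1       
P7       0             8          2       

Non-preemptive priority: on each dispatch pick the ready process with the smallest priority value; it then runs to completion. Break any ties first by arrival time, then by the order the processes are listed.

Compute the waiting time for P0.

22

Schedule: | P6 0-4 | P7 4-12 | P1 12-15 | P4 15-22 | P0 22-28 | P5 28-35 | P3 35-36 | P2 36-41 |
Completion: P0=28  P1=15  P2=41  P3=36  P4=22  P5=35  P6=4  P7=12
Waiting(P0) = turnaround − burst = 28 − 6 = 22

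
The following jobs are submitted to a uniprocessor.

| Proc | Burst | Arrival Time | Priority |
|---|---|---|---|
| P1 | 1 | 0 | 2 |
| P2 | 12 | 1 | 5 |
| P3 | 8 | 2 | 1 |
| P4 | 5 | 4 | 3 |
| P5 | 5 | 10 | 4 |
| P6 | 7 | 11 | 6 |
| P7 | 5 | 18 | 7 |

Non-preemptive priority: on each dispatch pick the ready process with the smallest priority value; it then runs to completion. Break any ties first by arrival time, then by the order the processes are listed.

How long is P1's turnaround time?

Gantt: | P1 0-1 | P2 1-13 | P3 13-21 | P4 21-26 | P5 26-31 | P6 31-38 | P7 38-43 |
Completion: P1=1  P2=13  P3=21  P4=26  P5=31  P6=38  P7=43
Turnaround(P1) = completion − arrival = 1 − 0 = 1

1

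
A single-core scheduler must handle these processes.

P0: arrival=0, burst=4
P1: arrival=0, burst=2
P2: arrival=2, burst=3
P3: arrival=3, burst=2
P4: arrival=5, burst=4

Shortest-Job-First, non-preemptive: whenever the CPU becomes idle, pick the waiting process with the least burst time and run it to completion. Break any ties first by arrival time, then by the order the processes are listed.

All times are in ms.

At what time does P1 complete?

2

Gantt: | P1 0-2 | P2 2-5 | P3 5-7 | P0 7-11 | P4 11-15 |
Completion: P0=11  P1=2  P2=5  P3=7  P4=15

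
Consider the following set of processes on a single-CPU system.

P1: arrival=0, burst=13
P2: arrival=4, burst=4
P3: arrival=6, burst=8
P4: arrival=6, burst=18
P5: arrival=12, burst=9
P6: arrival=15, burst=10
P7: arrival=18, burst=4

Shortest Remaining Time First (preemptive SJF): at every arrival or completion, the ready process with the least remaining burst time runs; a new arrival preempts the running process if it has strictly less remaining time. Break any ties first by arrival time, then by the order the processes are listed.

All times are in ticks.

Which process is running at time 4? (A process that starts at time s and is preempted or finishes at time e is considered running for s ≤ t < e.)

Gantt: | P1 0-4 | P2 4-8 | P3 8-16 | P1 16-18 | P7 18-22 | P1 22-29 | P5 29-38 | P6 38-48 | P4 48-66 |
Completion: P1=29  P2=8  P3=16  P4=66  P5=38  P6=48  P7=22

P2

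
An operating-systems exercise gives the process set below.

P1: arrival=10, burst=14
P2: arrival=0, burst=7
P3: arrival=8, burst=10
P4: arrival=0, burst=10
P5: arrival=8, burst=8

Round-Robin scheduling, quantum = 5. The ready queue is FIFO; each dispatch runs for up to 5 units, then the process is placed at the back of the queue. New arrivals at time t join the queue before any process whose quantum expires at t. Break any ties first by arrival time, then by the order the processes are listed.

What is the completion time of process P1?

49

Schedule: | P2 0-5 | P4 5-10 | P2 10-12 | P3 12-17 | P5 17-22 | P1 22-27 | P4 27-32 | P3 32-37 | P5 37-40 | P1 40-49 |
Completion: P1=49  P2=12  P3=37  P4=32  P5=40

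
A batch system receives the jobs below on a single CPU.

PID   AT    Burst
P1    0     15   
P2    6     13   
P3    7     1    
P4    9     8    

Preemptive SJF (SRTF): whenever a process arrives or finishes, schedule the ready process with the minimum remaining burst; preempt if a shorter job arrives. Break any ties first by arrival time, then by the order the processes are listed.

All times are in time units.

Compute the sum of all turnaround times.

Gantt: | P1 0-7 | P3 7-8 | P1 8-16 | P4 16-24 | P2 24-37 |
Completion: P1=16  P2=37  P3=8  P4=24
Turnaround (C−A): P1=16  P2=31  P3=1  P4=15
Turnaround = completion − arrival: P1=16, P2=31, P3=1, P4=15
Total turnaround = 16 + 31 + 1 + 15 = 63

63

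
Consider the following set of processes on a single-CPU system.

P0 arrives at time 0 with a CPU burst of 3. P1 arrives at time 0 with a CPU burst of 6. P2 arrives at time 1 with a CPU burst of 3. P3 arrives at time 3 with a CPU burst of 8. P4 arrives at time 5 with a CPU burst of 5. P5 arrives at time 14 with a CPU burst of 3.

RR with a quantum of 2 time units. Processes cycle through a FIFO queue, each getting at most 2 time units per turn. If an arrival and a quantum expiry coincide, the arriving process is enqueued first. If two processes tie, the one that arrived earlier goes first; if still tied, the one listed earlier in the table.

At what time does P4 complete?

25

Timeline: | P0 0-2 | P1 2-4 | P2 4-6 | P0 6-7 | P3 7-9 | P1 9-11 | P4 11-13 | P2 13-14 | P3 14-16 | P1 16-18 | P4 18-20 | P5 20-22 | P3 22-24 | P4 24-25 | P5 25-26 | P3 26-28 |
Completion: P0=7  P1=18  P2=14  P3=28  P4=25  P5=26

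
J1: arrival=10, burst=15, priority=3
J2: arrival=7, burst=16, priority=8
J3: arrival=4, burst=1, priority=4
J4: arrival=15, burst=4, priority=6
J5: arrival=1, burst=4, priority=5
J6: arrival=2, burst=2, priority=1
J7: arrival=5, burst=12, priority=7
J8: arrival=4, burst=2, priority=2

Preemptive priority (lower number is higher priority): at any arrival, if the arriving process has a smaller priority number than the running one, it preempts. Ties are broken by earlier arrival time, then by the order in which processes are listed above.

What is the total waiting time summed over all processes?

Schedule: | idle 0-1 | J5 1-2 | J6 2-4 | J8 4-6 | J3 6-7 | J5 7-10 | J1 10-25 | J4 25-29 | J7 29-41 | J2 41-57 |
Completion: J1=25  J2=57  J3=7  J4=29  J5=10  J6=4  J7=41  J8=6
Turnaround (C−A): J1=15  J2=50  J3=3  J4=14  J5=9  J6=2  J7=36  J8=2
Waiting = turnaround − burst: J1=0, J2=34, J3=2, J4=10, J5=5, J6=0, J7=24, J8=0
Total waiting = 0 + 34 + 2 + 10 + 5 + 0 + 24 + 0 = 75

75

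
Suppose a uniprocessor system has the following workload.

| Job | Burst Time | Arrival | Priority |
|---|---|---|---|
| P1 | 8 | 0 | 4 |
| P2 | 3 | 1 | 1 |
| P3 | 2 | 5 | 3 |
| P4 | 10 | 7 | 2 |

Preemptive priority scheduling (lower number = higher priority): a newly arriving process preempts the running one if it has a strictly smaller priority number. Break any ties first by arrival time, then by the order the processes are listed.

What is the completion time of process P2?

4

Schedule: | P1 0-1 | P2 1-4 | P1 4-5 | P3 5-7 | P4 7-17 | P1 17-23 |
Completion: P1=23  P2=4  P3=7  P4=17
Turnaround (C−A): P1=23  P2=3  P3=2  P4=10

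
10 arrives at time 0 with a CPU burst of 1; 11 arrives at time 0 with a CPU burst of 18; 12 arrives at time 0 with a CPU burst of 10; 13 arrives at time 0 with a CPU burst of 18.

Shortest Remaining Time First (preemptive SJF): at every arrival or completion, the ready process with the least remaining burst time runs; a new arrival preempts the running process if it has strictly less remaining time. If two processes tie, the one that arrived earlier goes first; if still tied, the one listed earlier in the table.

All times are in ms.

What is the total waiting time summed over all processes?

41

Schedule: | 10 0-1 | 12 1-11 | 11 11-29 | 13 29-47 |
Completion: 10=1  11=29  12=11  13=47
Turnaround (C−A): 10=1  11=29  12=11  13=47
Waiting = turnaround − burst: 10=0, 11=11, 12=1, 13=29
Total waiting = 0 + 11 + 1 + 29 = 41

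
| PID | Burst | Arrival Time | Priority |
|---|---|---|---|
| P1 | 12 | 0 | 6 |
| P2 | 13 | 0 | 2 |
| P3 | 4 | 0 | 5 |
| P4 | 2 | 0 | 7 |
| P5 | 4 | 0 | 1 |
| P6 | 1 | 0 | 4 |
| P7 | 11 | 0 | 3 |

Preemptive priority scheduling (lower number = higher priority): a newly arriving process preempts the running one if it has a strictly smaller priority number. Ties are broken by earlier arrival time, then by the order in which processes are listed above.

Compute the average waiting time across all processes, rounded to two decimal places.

Gantt: | P5 0-4 | P2 4-17 | P7 17-28 | P6 28-29 | P3 29-33 | P1 33-45 | P4 45-47 |
Completion: P1=45  P2=17  P3=33  P4=47  P5=4  P6=29  P7=28
Waiting times: P1=33, P2=4, P3=29, P4=45, P5=0, P6=28, P7=17
Average waiting = (33+4+29+45+0+28+17) / 7 = 156/7 = 22.29

22.29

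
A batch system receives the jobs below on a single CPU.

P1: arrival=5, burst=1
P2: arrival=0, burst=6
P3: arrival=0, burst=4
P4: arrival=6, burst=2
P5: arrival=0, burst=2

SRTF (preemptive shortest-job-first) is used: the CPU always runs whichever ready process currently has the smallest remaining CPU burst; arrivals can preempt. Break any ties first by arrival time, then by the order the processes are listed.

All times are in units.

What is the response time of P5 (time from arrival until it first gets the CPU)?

0

Gantt: | P5 0-2 | P3 2-6 | P1 6-7 | P4 7-9 | P2 9-15 |
Completion: P1=7  P2=15  P3=6  P4=9  P5=2
Turnaround (C−A): P1=2  P2=15  P3=6  P4=3  P5=2
Response(P5) = first start − arrival = 0 − 0 = 0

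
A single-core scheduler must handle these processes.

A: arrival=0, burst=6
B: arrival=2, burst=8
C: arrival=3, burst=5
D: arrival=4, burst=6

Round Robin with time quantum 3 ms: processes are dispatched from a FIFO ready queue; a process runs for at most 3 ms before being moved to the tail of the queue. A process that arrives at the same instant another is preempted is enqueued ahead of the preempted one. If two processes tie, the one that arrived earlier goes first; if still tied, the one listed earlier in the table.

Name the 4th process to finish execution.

Timeline: | A 0-3 | B 3-6 | C 6-9 | A 9-12 | D 12-15 | B 15-18 | C 18-20 | D 20-23 | B 23-25 |
Completion: A=12  B=25  C=20  D=23
Turnaround (C−A): A=12  B=23  C=17  D=19
Finish order: A → C → D → B

B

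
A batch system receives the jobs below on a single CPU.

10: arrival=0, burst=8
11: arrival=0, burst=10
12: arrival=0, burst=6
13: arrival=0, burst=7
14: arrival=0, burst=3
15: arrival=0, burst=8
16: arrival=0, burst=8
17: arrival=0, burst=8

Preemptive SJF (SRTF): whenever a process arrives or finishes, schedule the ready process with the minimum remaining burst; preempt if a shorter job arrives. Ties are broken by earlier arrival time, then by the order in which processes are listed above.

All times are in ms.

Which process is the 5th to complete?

15

Gantt: | 14 0-3 | 12 3-9 | 13 9-16 | 10 16-24 | 15 24-32 | 16 32-40 | 17 40-48 | 11 48-58 |
Completion: 10=24  11=58  12=9  13=16  14=3  15=32  16=40  17=48
Finish order: 14 → 12 → 13 → 10 → 15 → 16 → 17 → 11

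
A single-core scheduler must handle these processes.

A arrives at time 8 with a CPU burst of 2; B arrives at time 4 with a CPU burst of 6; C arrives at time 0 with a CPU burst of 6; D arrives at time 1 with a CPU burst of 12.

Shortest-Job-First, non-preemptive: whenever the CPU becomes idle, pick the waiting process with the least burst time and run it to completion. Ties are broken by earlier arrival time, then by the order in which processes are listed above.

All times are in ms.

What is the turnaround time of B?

Schedule: | C 0-6 | B 6-12 | A 12-14 | D 14-26 |
Completion: A=14  B=12  C=6  D=26
Turnaround (C−A): A=6  B=8  C=6  D=25
Turnaround(B) = completion − arrival = 12 − 4 = 8

8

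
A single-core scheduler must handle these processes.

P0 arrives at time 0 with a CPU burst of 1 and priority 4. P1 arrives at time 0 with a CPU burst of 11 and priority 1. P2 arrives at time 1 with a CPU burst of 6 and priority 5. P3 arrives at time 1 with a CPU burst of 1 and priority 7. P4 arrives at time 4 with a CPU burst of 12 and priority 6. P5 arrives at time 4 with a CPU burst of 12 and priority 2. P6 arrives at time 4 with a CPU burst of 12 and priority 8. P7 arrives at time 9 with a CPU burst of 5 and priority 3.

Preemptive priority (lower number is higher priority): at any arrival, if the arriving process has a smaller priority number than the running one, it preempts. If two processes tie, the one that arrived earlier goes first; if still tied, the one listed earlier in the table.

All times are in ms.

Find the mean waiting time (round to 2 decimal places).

24.75

Schedule: | P1 0-11 | P5 11-23 | P7 23-28 | P0 28-29 | P2 29-35 | P4 35-47 | P3 47-48 | P6 48-60 |
Completion: P0=29  P1=11  P2=35  P3=48  P4=47  P5=23  P6=60  P7=28
Waiting times: P0=28, P1=0, P2=28, P3=46, P4=31, P5=7, P6=44, P7=14
Average waiting = (28+0+28+46+31+7+44+14) / 8 = 198/8 = 24.75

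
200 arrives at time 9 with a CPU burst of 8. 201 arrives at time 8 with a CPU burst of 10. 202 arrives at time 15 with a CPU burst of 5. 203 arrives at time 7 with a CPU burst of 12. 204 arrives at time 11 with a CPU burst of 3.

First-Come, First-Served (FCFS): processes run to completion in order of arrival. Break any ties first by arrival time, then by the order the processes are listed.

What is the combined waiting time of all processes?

82

Schedule: | idle 0-7 | 203 7-19 | 201 19-29 | 200 29-37 | 204 37-40 | 202 40-45 |
Completion: 200=37  201=29  202=45  203=19  204=40
Waiting = turnaround − burst: 200=20, 201=11, 202=25, 203=0, 204=26
Total waiting = 20 + 11 + 25 + 0 + 26 = 82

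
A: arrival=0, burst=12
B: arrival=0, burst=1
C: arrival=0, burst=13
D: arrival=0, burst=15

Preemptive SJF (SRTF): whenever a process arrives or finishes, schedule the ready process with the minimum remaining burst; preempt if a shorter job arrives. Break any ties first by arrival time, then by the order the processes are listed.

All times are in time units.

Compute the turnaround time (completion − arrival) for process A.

13

Schedule: | B 0-1 | A 1-13 | C 13-26 | D 26-41 |
Completion: A=13  B=1  C=26  D=41
Turnaround(A) = completion − arrival = 13 − 0 = 13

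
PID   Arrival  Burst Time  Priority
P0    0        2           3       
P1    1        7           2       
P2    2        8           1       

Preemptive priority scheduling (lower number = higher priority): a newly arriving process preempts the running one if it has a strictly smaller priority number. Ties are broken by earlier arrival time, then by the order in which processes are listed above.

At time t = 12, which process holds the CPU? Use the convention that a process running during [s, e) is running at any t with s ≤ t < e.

Schedule: | P0 0-1 | P1 1-2 | P2 2-10 | P1 10-16 | P0 16-17 |
Completion: P0=17  P1=16  P2=10
Turnaround (C−A): P0=17  P1=15  P2=8

P1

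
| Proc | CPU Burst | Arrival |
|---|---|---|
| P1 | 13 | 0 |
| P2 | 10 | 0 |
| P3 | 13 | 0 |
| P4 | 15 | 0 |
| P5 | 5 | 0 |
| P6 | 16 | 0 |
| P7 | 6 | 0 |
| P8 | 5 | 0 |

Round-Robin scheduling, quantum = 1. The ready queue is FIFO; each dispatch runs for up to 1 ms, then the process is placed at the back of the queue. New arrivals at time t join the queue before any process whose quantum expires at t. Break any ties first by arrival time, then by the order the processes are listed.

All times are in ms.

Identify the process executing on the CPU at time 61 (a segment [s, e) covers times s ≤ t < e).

P1

Timeline: | P1 0-1 | P2 1-2 | P3 2-3 | P4 3-4 | P5 4-5 | P6 5-6 | P7 6-7 | P8 7-8 | P1 8-9 | P2 9-10 | P3 10-11 | P4 11-12 | P5 12-13 | P6 13-14 | P7 14-15 | P8 15-16 | P1 16-17 | P2 17-18 | P3 18-19 | P4 19-20 | P5 20-21 | P6 21-22 | P7 22-23 | P8 23-24 | P1 24-25 | P2 25-26 | P3 26-27 | P4 27-28 | P5 28-29 | P6 29-30 | P7 30-31 | P8 31-32 | P1 32-33 | P2 33-34 | P3 34-35 | P4 35-36 | P5 36-37 | P6 37-38 | P7 38-39 | P8 39-40 | P1 40-41 | P2 41-42 | P3 42-43 | P4 43-44 | P6 44-45 | P7 45-46 | P1 46-47 | P2 47-48 | P3 48-49 | P4 49-50 | P6 50-51 | P1 51-52 | P2 52-53 | P3 53-54 | P4 54-55 | P6 55-56 | P1 56-57 | P2 57-58 | P3 58-59 | P4 59-60 | P6 60-61 | P1 61-62 | P2 62-63 | P3 63-64 | P4 64-65 | P6 65-66 | P1 66-67 | P3 67-68 | P4 68-69 | P6 69-70 | P1 70-71 | P3 71-72 | P4 72-73 | P6 73-74 | P1 74-75 | P3 75-76 | P4 76-77 | P6 77-78 | P4 78-79 | P6 79-80 | P4 80-81 | P6 81-83 |
Completion: P1=75  P2=63  P3=76  P4=81  P5=37  P6=83  P7=46  P8=40
Turnaround (C−A): P1=75  P2=63  P3=76  P4=81  P5=37  P6=83  P7=46  P8=40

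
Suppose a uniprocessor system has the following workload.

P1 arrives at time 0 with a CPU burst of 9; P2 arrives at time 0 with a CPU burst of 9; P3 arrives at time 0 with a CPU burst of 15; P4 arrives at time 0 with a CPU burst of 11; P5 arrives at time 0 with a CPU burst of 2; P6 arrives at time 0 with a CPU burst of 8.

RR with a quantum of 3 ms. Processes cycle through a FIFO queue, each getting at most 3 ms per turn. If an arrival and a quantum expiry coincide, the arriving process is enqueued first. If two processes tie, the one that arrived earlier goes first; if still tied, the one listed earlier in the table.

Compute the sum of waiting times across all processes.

Gantt: | P1 0-3 | P2 3-6 | P3 6-9 | P4 9-12 | P5 12-14 | P6 14-17 | P1 17-20 | P2 20-23 | P3 23-26 | P4 26-29 | P6 29-32 | P1 32-35 | P2 35-38 | P3 38-41 | P4 41-44 | P6 44-46 | P3 46-49 | P4 49-51 | P3 51-54 |
Completion: P1=35  P2=38  P3=54  P4=51  P5=14  P6=46
Turnaround (C−A): P1=35  P2=38  P3=54  P4=51  P5=14  P6=46
Waiting = turnaround − burst: P1=26, P2=29, P3=39, P4=40, P5=12, P6=38
Total waiting = 26 + 29 + 39 + 40 + 12 + 38 = 184

184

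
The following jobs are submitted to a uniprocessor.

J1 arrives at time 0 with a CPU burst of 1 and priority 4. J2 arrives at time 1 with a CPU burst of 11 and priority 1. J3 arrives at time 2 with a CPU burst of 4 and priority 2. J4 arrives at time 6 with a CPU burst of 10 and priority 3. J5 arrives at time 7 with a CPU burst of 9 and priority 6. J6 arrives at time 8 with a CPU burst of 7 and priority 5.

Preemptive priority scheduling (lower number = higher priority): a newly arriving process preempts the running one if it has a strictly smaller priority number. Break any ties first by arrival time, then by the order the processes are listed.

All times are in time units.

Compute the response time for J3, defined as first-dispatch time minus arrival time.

Gantt: | J1 0-1 | J2 1-12 | J3 12-16 | J4 16-26 | J6 26-33 | J5 33-42 |
Completion: J1=1  J2=12  J3=16  J4=26  J5=42  J6=33
Response(J3) = first start − arrival = 12 − 2 = 10

10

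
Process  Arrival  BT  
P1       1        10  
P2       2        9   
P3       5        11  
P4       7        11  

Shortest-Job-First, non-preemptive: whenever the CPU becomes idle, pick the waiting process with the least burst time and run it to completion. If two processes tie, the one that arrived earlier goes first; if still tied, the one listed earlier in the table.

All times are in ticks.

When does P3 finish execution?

Timeline: | idle 0-1 | P1 1-11 | P2 11-20 | P3 20-31 | P4 31-42 |
Completion: P1=11  P2=20  P3=31  P4=42

31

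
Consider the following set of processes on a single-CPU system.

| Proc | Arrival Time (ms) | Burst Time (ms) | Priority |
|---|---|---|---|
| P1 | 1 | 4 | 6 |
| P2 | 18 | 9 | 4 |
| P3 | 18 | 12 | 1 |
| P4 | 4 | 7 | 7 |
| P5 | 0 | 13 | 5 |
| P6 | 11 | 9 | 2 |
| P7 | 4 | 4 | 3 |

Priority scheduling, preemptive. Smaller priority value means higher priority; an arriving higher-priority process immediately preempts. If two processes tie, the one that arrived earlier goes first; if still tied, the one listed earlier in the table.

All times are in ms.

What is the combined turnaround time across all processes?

211

Timeline: | P5 0-4 | P7 4-8 | P5 8-11 | P6 11-18 | P3 18-30 | P6 30-32 | P2 32-41 | P5 41-47 | P1 47-51 | P4 51-58 |
Completion: P1=51  P2=41  P3=30  P4=58  P5=47  P6=32  P7=8
Turnaround = completion − arrival: P1=50, P2=23, P3=12, P4=54, P5=47, P6=21, P7=4
Total turnaround = 50 + 23 + 12 + 54 + 47 + 21 + 4 = 211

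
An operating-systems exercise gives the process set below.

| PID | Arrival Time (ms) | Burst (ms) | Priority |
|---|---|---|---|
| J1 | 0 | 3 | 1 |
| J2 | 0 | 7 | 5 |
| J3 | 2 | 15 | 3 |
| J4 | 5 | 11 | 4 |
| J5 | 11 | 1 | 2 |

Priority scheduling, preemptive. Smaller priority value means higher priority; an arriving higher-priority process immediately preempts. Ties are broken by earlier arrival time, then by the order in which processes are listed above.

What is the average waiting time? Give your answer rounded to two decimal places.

9.20

Schedule: | J1 0-3 | J3 3-11 | J5 11-12 | J3 12-19 | J4 19-30 | J2 30-37 |
Completion: J1=3  J2=37  J3=19  J4=30  J5=12
Waiting times: J1=0, J2=30, J3=2, J4=14, J5=0
Average waiting = (0+30+2+14+0) / 5 = 46/5 = 9.20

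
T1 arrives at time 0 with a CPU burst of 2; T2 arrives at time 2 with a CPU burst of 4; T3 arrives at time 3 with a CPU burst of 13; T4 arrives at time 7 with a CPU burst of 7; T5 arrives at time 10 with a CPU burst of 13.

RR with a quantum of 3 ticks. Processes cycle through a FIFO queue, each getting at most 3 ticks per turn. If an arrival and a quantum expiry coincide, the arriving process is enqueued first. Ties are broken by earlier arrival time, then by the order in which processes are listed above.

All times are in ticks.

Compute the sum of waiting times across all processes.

52

Timeline: | T1 0-2 | T2 2-5 | T3 5-8 | T2 8-9 | T4 9-12 | T3 12-15 | T5 15-18 | T4 18-21 | T3 21-24 | T5 24-27 | T4 27-28 | T3 28-31 | T5 31-34 | T3 34-35 | T5 35-39 |
Completion: T1=2  T2=9  T3=35  T4=28  T5=39
Waiting = turnaround − burst: T1=0, T2=3, T3=19, T4=14, T5=16
Total waiting = 0 + 3 + 19 + 14 + 16 = 52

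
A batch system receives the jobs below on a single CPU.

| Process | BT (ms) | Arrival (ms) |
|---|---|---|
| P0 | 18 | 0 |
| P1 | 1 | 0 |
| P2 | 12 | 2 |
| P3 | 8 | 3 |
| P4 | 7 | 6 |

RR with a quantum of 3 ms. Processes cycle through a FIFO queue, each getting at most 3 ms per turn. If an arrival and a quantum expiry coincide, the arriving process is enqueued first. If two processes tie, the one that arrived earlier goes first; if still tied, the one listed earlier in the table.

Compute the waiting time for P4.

24

Timeline: | P0 0-3 | P1 3-4 | P2 4-7 | P3 7-10 | P0 10-13 | P4 13-16 | P2 16-19 | P3 19-22 | P0 22-25 | P4 25-28 | P2 28-31 | P3 31-33 | P0 33-36 | P4 36-37 | P2 37-40 | P0 40-46 |
Completion: P0=46  P1=4  P2=40  P3=33  P4=37
Waiting(P4) = turnaround − burst = 31 − 7 = 24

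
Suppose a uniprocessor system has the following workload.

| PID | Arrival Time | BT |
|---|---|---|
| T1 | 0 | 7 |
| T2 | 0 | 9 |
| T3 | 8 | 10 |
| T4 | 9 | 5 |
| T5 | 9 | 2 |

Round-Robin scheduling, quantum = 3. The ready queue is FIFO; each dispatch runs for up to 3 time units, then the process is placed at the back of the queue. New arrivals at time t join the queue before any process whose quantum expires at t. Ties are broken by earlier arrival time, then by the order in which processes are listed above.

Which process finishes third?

Gantt: | T1 0-3 | T2 3-6 | T1 6-9 | T2 9-12 | T3 12-15 | T4 15-18 | T5 18-20 | T1 20-21 | T2 21-24 | T3 24-27 | T4 27-29 | T3 29-33 |
Completion: T1=21  T2=24  T3=33  T4=29  T5=20
Turnaround (C−A): T1=21  T2=24  T3=25  T4=20  T5=11
Finish order: T5 → T1 → T2 → T4 → T3

T2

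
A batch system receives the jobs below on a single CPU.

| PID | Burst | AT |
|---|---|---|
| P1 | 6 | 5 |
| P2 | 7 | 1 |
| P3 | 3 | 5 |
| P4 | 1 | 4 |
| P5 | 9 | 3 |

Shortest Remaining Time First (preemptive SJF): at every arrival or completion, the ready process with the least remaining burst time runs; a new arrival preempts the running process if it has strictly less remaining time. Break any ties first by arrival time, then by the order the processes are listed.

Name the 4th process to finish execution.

P1

Timeline: | idle 0-1 | P2 1-4 | P4 4-5 | P3 5-8 | P2 8-12 | P1 12-18 | P5 18-27 |
Completion: P1=18  P2=12  P3=8  P4=5  P5=27
Turnaround (C−A): P1=13  P2=11  P3=3  P4=1  P5=24
Finish order: P4 → P3 → P2 → P1 → P5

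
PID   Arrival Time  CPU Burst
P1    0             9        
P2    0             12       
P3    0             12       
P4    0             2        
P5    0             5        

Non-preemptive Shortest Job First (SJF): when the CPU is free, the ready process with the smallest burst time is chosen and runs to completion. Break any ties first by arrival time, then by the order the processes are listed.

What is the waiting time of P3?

Timeline: | P4 0-2 | P5 2-7 | P1 7-16 | P2 16-28 | P3 28-40 |
Completion: P1=16  P2=28  P3=40  P4=2  P5=7
Turnaround (C−A): P1=16  P2=28  P3=40  P4=2  P5=7
Waiting(P3) = turnaround − burst = 40 − 12 = 28

28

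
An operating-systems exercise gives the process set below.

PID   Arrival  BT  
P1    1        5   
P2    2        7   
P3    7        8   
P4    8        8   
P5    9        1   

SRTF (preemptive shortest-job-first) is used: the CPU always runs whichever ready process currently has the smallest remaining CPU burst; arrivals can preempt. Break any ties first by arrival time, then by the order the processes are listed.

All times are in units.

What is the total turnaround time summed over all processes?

Timeline: | idle 0-1 | P1 1-6 | P2 6-9 | P5 9-10 | P2 10-14 | P3 14-22 | P4 22-30 |
Completion: P1=6  P2=14  P3=22  P4=30  P5=10
Turnaround = completion − arrival: P1=5, P2=12, P3=15, P4=22, P5=1
Total turnaround = 5 + 12 + 15 + 22 + 1 = 55

55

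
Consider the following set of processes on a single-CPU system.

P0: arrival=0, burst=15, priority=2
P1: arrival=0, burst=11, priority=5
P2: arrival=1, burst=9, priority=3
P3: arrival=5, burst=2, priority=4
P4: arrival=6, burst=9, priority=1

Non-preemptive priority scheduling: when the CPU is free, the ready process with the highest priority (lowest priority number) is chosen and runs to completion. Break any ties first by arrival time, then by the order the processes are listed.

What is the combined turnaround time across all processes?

141

Schedule: | P0 0-15 | P4 15-24 | P2 24-33 | P3 33-35 | P1 35-46 |
Completion: P0=15  P1=46  P2=33  P3=35  P4=24
Turnaround = completion − arrival: P0=15, P1=46, P2=32, P3=30, P4=18
Total turnaround = 15 + 46 + 32 + 30 + 18 = 141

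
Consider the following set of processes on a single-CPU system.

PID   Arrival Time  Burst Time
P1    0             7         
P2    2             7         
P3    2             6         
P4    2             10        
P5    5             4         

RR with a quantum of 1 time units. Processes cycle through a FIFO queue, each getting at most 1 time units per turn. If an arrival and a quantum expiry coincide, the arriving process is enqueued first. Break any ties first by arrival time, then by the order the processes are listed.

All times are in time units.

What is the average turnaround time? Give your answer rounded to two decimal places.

Schedule: | P1 0-2 | P2 2-3 | P3 3-4 | P4 4-5 | P1 5-6 | P2 6-7 | P3 7-8 | P5 8-9 | P4 9-10 | P1 10-11 | P2 11-12 | P3 12-13 | P5 13-14 | P4 14-15 | P1 15-16 | P2 16-17 | P3 17-18 | P5 18-19 | P4 19-20 | P1 20-21 | P2 21-22 | P3 22-23 | P5 23-24 | P4 24-25 | P1 25-26 | P2 26-27 | P3 27-28 | P4 28-29 | P2 29-30 | P4 30-34 |
Completion: P1=26  P2=30  P3=28  P4=34  P5=24
Turnaround times: P1=26, P2=28, P3=26, P4=32, P5=19
Average turnaround = (26+28+26+32+19) / 5 = 131/5 = 26.20

26.20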